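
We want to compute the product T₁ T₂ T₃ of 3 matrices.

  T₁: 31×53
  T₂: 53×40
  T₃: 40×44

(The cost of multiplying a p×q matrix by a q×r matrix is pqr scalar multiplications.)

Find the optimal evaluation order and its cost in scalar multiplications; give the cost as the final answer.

120280

(T₁ (T₂ T₃)): cost 165572.
((T₁ T₂) T₃): cost 120280.
Optimal: ((T₁ T₂) T₃) with cost 120280.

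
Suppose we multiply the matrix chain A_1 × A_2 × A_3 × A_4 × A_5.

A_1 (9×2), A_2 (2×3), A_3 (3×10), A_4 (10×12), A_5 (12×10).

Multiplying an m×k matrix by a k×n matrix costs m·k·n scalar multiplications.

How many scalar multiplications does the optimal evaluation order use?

Adjacent pairs: A_1A_2 = 9·2·3 = 54; A_2A_3 = 2·3·10 = 60; A_3A_4 = 3·10·12 = 360; A_4A_5 = 10·12·10 = 1200.
Length 3: A_1..A_3: k=1: 0+60+9·2·10=240; k=2: 54+0+9·3·10=324 → min 240 | A_2..A_4: k=2: 0+360+2·3·12=432; k=3: 60+0+2·10·12=300 → min 300 | A_3..A_5: k=3: 0+1200+3·10·10=1500; k=4: 360+0+3·12·10=720 → min 720.
Length 4: A_1..A_4: k=1: 0+300+9·2·12=516; k=2: 54+360+9·3·12=738; k=3: 240+0+9·10·12=1320 → min 516 | A_2..A_5: k=2: 0+720+2·3·10=780; k=3: 60+1200+2·10·10=1460; k=4: 300+0+2·12·10=540 → min 540.
Length 5: A_1..A_5: k=1: 0+540+9·2·10=720; k=2: 54+720+9·3·10=1044; k=3: 240+1200+9·10·10=2340; k=4: 516+0+9·12·10=1596 → min 720.
Optimal order: (A_1 × (((A_2 × A_3) × A_4) × A_5)) with cost 720.

720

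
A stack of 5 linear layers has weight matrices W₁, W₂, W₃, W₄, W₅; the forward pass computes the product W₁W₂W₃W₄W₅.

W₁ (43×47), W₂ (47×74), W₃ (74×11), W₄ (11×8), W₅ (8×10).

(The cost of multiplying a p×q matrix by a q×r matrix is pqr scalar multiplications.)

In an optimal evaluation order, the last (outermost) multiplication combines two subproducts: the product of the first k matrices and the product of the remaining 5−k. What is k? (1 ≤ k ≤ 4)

4

Adjacent pairs: W₁W₂ = 43·47·74 = 149554; W₂W₃ = 47·74·11 = 38258; W₃W₄ = 74·11·8 = 6512; W₄W₅ = 11·8·10 = 880.
Length 3: W₁..W₃: k=1: 0+38258+43·47·11=60489; k=2: 149554+0+43·74·11=184556 → min 60489 | W₂..W₄: k=2: 0+6512+47·74·8=34336; k=3: 38258+0+47·11·8=42394 → min 34336 | W₃..W₅: k=3: 0+880+74·11·10=9020; k=4: 6512+0+74·8·10=12432 → min 9020.
Length 4: W₁..W₄: k=1: 0+34336+43·47·8=50504; k=2: 149554+6512+43·74·8=181522; k=3: 60489+0+43·11·8=64273 → min 50504 | W₂..W₅: k=2: 0+9020+47·74·10=43800; k=3: 38258+880+47·11·10=44308; k=4: 34336+0+47·8·10=38096 → min 38096.
Top-level splits: k=1: (W₁..W₁)·(W₂..W₅) → 0+38096+43·47·10 = 58306; k=2: (W₁..W₂)·(W₃..W₅) → 149554+9020+43·74·10 = 190394; k=3: (W₁..W₃)·(W₄..W₅) → 60489+880+43·11·10 = 66099; k=4: (W₁..W₄)·(W₅..W₅) → 50504+0+43·8·10 = 53944.
Best split is after W₄, i.e. k = 4.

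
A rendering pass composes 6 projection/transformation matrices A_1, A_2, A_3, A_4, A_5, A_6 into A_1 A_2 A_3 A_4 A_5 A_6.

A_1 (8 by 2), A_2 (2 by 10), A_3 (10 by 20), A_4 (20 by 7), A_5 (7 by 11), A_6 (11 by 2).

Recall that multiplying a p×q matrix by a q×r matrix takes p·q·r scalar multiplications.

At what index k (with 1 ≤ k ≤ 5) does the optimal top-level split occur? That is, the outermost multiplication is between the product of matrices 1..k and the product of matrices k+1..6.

1

Adjacent pairs: A_1A_2 = 8·2·10 = 160; A_2A_3 = 2·10·20 = 400; A_3A_4 = 10·20·7 = 1400; A_4A_5 = 20·7·11 = 1540; A_5A_6 = 7·11·2 = 154.
Length 3: A_1..A_3: k=1: 0+400+8·2·20=720; k=2: 160+0+8·10·20=1760 → min 720 | A_2..A_4: k=2: 0+1400+2·10·7=1540; k=3: 400+0+2·20·7=680 → min 680 | A_3..A_5: k=3: 0+1540+10·20·11=3740; k=4: 1400+0+10·7·11=2170 → min 2170 | A_4..A_6: k=4: 0+154+20·7·2=434; k=5: 1540+0+20·11·2=1980 → min 434.
Length 4: A_1..A_4: k=1: 0+680+8·2·7=792; k=2: 160+1400+8·10·7=2120; k=3: 720+0+8·20·7=1840 → min 792 | A_2..A_5: k=2: 0+2170+2·10·11=2390; k=3: 400+1540+2·20·11=2380; k=4: 680+0+2·7·11=834 → min 834 | A_3..A_6: k=3: 0+434+10·20·2=834; k=4: 1400+154+10·7·2=1694; k=5: 2170+0+10·11·2=2390 → min 834.
Length 5: A_1..A_5: k=1: 0+834+8·2·11=1010; k=2: 160+2170+8·10·11=3210; k=3: 720+1540+8·20·11=4020; k=4: 792+0+8·7·11=1408 → min 1010 | A_2..A_6: k=2: 0+834+2·10·2=874; k=3: 400+434+2·20·2=914; k=4: 680+154+2·7·2=862; k=5: 834+0+2·11·2=878 → min 862.
Top-level splits: k=1: (A_1..A_1)·(A_2..A_6) → 0+862+8·2·2 = 894; k=2: (A_1..A_2)·(A_3..A_6) → 160+834+8·10·2 = 1154; k=3: (A_1..A_3)·(A_4..A_6) → 720+434+8·20·2 = 1474; k=4: (A_1..A_4)·(A_5..A_6) → 792+154+8·7·2 = 1058; k=5: (A_1..A_5)·(A_6..A_6) → 1010+0+8·11·2 = 1186.
Best split is after A_1, i.e. k = 1.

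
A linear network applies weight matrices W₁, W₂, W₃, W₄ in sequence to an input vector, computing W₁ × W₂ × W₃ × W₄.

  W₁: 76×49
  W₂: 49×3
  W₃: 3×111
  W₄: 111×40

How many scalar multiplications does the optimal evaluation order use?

33612

Adjacent pairs: W₁W₂ = 76·49·3 = 11172; W₂W₃ = 49·3·111 = 16317; W₃W₄ = 3·111·40 = 13320.
Length 3: W₁..W₃: k=1: 0+16317+76·49·111=429681; k=2: 11172+0+76·3·111=36480 → min 36480 | W₂..W₄: k=2: 0+13320+49·3·40=19200; k=3: 16317+0+49·111·40=233877 → min 19200.
Length 4: W₁..W₄: k=1: 0+19200+76·49·40=168160; k=2: 11172+13320+76·3·40=33612; k=3: 36480+0+76·111·40=373920 → min 33612.
Optimal order: ((W₁ × W₂) × (W₃ × W₄)) with cost 33612.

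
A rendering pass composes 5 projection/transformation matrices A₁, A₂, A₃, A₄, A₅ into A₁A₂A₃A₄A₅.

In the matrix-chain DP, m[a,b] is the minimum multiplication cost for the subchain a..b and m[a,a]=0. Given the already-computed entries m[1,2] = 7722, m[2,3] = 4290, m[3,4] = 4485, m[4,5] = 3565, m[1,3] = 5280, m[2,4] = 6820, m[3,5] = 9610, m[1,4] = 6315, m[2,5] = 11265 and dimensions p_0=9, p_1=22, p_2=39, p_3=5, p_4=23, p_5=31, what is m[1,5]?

10240

m[1,5] = min over k∈[1,4] of m[1,k]+m[k+1,5]+p_{0}·p_k·p_{5}.
k=1: 0 + 11265 + 9·22·31 = 17403; k=2: 7722 + 9610 + 9·39·31 = 28213; k=3: 5280 + 3565 + 9·5·31 = 10240; k=4: 6315 + 0 + 9·23·31 = 12732.
Minimum: 10240 at k=3.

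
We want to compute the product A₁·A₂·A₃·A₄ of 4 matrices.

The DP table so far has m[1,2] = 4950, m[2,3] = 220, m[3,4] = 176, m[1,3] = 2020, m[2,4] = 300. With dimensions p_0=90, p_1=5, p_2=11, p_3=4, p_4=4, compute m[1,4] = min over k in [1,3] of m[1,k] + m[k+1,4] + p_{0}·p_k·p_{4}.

2100

m[1,4] = min over k∈[1,3] of m[1,k]+m[k+1,4]+p_{0}·p_k·p_{4}.
k=1: 0 + 300 + 90·5·4 = 2100; k=2: 4950 + 176 + 90·11·4 = 9086; k=3: 2020 + 0 + 90·4·4 = 3460.
Minimum: 2100 at k=1.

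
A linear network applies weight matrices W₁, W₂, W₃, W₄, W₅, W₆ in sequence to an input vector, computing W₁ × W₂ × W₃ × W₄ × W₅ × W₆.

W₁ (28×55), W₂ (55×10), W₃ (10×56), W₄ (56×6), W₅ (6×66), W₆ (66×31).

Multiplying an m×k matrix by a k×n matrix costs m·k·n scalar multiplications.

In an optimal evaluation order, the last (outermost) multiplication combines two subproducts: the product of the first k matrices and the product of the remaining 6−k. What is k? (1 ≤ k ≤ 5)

Adjacent pairs: W₁W₂ = 28·55·10 = 15400; W₂W₃ = 55·10·56 = 30800; W₃W₄ = 10·56·6 = 3360; W₄W₅ = 56·6·66 = 22176; W₅W₆ = 6·66·31 = 12276.
Length 3: W₁..W₃: k=1: 0+30800+28·55·56=117040; k=2: 15400+0+28·10·56=31080 → min 31080 | W₂..W₄: k=2: 0+3360+55·10·6=6660; k=3: 30800+0+55·56·6=49280 → min 6660 | W₃..W₅: k=3: 0+22176+10·56·66=59136; k=4: 3360+0+10·6·66=7320 → min 7320 | W₄..W₆: k=4: 0+12276+56·6·31=22692; k=5: 22176+0+56·66·31=136752 → min 22692.
Length 4: W₁..W₄: k=1: 0+6660+28·55·6=15900; k=2: 15400+3360+28·10·6=20440; k=3: 31080+0+28·56·6=40488 → min 15900 | W₂..W₅: k=2: 0+7320+55·10·66=43620; k=3: 30800+22176+55·56·66=256256; k=4: 6660+0+55·6·66=28440 → min 28440 | W₃..W₆: k=3: 0+22692+10·56·31=40052; k=4: 3360+12276+10·6·31=17496; k=5: 7320+0+10·66·31=27780 → min 17496.
Length 5: W₁..W₅: k=1: 0+28440+28·55·66=130080; k=2: 15400+7320+28·10·66=41200; k=3: 31080+22176+28·56·66=156744; k=4: 15900+0+28·6·66=26988 → min 26988 | W₂..W₆: k=2: 0+17496+55·10·31=34546; k=3: 30800+22692+55·56·31=148972; k=4: 6660+12276+55·6·31=29166; k=5: 28440+0+55·66·31=140970 → min 29166.
Top-level splits: k=1: (W₁..W₁)·(W₂..W₆) → 0+29166+28·55·31 = 76906; k=2: (W₁..W₂)·(W₃..W₆) → 15400+17496+28·10·31 = 41576; k=3: (W₁..W₃)·(W₄..W₆) → 31080+22692+28·56·31 = 102380; k=4: (W₁..W₄)·(W₅..W₆) → 15900+12276+28·6·31 = 33384; k=5: (W₁..W₅)·(W₆..W₆) → 26988+0+28·66·31 = 84276.
Best split is after W₄, i.e. k = 4.

4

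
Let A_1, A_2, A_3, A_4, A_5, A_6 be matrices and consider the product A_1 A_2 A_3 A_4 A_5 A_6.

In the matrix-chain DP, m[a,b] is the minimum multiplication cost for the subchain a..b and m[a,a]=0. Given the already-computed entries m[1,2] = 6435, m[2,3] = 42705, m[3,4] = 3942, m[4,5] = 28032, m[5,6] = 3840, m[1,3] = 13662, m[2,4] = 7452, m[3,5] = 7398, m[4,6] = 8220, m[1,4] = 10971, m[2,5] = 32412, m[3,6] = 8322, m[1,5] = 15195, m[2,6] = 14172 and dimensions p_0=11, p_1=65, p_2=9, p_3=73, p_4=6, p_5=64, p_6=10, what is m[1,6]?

15471

m[1,6] = min over k∈[1,5] of m[1,k]+m[k+1,6]+p_{0}·p_k·p_{6}.
k=1: 0 + 14172 + 11·65·10 = 21322; k=2: 6435 + 8322 + 11·9·10 = 15747; k=3: 13662 + 8220 + 11·73·10 = 29912; k=4: 10971 + 3840 + 11·6·10 = 15471; k=5: 15195 + 0 + 11·64·10 = 22235.
Minimum: 15471 at k=4.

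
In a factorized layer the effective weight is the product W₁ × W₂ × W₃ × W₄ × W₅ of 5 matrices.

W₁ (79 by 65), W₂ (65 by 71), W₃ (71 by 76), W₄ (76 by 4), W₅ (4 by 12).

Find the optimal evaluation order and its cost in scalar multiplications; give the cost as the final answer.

64376

Adjacent pairs: W₁W₂ = 79·65·71 = 364585; W₂W₃ = 65·71·76 = 350740; W₃W₄ = 71·76·4 = 21584; W₄W₅ = 76·4·12 = 3648.
Length 3: W₁..W₃: k=1: 0+350740+79·65·76=741000; k=2: 364585+0+79·71·76=790869 → min 741000 | W₂..W₄: k=2: 0+21584+65·71·4=40044; k=3: 350740+0+65·76·4=370500 → min 40044 | W₃..W₅: k=3: 0+3648+71·76·12=68400; k=4: 21584+0+71·4·12=24992 → min 24992.
Length 4: W₁..W₄: k=1: 0+40044+79·65·4=60584; k=2: 364585+21584+79·71·4=408605; k=3: 741000+0+79·76·4=765016 → min 60584 | W₂..W₅: k=2: 0+24992+65·71·12=80372; k=3: 350740+3648+65·76·12=413668; k=4: 40044+0+65·4·12=43164 → min 43164.
Length 5: W₁..W₅: k=1: 0+43164+79·65·12=104784; k=2: 364585+24992+79·71·12=456885; k=3: 741000+3648+79·76·12=816696; k=4: 60584+0+79·4·12=64376 → min 64376.
Optimal parenthesization: ((W₁ × (W₂ × (W₃ × W₄))) × W₅) with cost 64376.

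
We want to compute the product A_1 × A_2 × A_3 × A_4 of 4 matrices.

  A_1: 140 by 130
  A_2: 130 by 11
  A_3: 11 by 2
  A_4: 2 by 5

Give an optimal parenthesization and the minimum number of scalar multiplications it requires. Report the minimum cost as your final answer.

40660

Adjacent pairs: A_1A_2 = 140·130·11 = 200200; A_2A_3 = 130·11·2 = 2860; A_3A_4 = 11·2·5 = 110.
Length 3: A_1..A_3: k=1: 0+2860+140·130·2=39260; k=2: 200200+0+140·11·2=203280 → min 39260 | A_2..A_4: k=2: 0+110+130·11·5=7260; k=3: 2860+0+130·2·5=4160 → min 4160.
Length 4: A_1..A_4: k=1: 0+4160+140·130·5=95160; k=2: 200200+110+140·11·5=208010; k=3: 39260+0+140·2·5=40660 → min 40660.
Optimal parenthesization: ((A_1 × (A_2 × A_3)) × A_4) with cost 40660.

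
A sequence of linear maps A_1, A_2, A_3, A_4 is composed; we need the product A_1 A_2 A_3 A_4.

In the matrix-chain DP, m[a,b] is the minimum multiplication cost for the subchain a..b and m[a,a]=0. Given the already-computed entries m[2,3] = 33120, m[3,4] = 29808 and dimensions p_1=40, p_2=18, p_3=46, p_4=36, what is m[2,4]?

m[2,4] = min over k∈[2,3] of m[2,k]+m[k+1,4]+p_{1}·p_k·p_{4}.
k=2: 0 + 29808 + 40·18·36 = 55728; k=3: 33120 + 0 + 40·46·36 = 99360.
Minimum: 55728 at k=2.

55728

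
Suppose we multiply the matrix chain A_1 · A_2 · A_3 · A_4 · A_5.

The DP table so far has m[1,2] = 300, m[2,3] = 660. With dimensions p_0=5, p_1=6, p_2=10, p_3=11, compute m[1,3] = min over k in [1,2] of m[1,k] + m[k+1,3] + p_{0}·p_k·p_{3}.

m[1,3] = min over k∈[1,2] of m[1,k]+m[k+1,3]+p_{0}·p_k·p_{3}.
k=1: 0 + 660 + 5·6·11 = 990; k=2: 300 + 0 + 5·10·11 = 850.
Minimum: 850 at k=2.

850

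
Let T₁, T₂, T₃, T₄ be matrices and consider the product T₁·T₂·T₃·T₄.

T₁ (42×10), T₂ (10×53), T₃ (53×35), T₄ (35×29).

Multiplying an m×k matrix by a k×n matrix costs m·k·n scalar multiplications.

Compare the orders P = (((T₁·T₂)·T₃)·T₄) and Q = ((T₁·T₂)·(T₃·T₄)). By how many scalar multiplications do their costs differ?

Order P = (((T₁·T₂)·T₃)·T₄): (T₁·T₂): 42×10 by 10×53 → 42×53, cost 42·10·53 = 22260; ((T₁·T₂)·T₃): 42×53 by 53×35 → 42×35, cost 42·53·35 = 77910; cumulative 100170; (((T₁·T₂)·T₃)·T₄): 42×35 by 35×29 → 42×29, cost 42·35·29 = 42630; cumulative 142800. Total 142800.
Order Q = ((T₁·T₂)·(T₃·T₄)): (T₁·T₂): 42×10 by 10×53 → 42×53, cost 42·10·53 = 22260; (T₃·T₄): 53×35 by 35×29 → 53×29, cost 53·35·29 = 53795; ((T₁·T₂)·(T₃·T₄)): 42×53 by 53×29 → 42×29, cost 42·53·29 = 64554; cumulative 140609. Total 140609.
Difference: |142800 − 140609| = 2191.

2191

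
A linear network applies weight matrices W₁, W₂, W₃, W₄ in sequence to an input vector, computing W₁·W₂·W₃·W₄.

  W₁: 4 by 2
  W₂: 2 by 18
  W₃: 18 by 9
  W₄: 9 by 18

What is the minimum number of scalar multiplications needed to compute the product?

792

Adjacent pairs: W₁W₂ = 4·2·18 = 144; W₂W₃ = 2·18·9 = 324; W₃W₄ = 18·9·18 = 2916.
Length 3: W₁..W₃: k=1: 0+324+4·2·9=396; k=2: 144+0+4·18·9=792 → min 396 | W₂..W₄: k=2: 0+2916+2·18·18=3564; k=3: 324+0+2·9·18=648 → min 648.
Length 4: W₁..W₄: k=1: 0+648+4·2·18=792; k=2: 144+2916+4·18·18=4356; k=3: 396+0+4·9·18=1044 → min 792.
Optimal order: (W₁·((W₂·W₃)·W₄)) with cost 792.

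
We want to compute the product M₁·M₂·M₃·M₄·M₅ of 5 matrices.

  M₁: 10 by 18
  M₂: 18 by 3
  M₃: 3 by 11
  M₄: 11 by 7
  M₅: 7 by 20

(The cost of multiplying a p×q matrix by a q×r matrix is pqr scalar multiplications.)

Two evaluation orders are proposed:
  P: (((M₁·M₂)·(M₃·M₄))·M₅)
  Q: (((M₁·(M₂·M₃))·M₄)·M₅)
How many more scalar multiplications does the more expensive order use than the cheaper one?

2363

Order P = (((M₁·M₂)·(M₃·M₄))·M₅): (M₁·M₂): 10×18 by 18×3 → 10×3, cost 10·18·3 = 540; (M₃·M₄): 3×11 by 11×7 → 3×7, cost 3·11·7 = 231; ((M₁·M₂)·(M₃·M₄)): 10×3 by 3×7 → 10×7, cost 10·3·7 = 210; cumulative 981; (((M₁·M₂)·(M₃·M₄))·M₅): 10×7 by 7×20 → 10×20, cost 10·7·20 = 1400; cumulative 2381. Total 2381.
Order Q = (((M₁·(M₂·M₃))·M₄)·M₅): (M₂·M₃): 18×3 by 3×11 → 18×11, cost 18·3·11 = 594; (M₁·(M₂·M₃)): 10×18 by 18×11 → 10×11, cost 10·18·11 = 1980; cumulative 2574; ((M₁·(M₂·M₃))·M₄): 10×11 by 11×7 → 10×7, cost 10·11·7 = 770; cumulative 3344; (((M₁·(M₂·M₃))·M₄)·M₅): 10×7 by 7×20 → 10×20, cost 10·7·20 = 1400; cumulative 4744. Total 4744.
Difference: |2381 − 4744| = 2363.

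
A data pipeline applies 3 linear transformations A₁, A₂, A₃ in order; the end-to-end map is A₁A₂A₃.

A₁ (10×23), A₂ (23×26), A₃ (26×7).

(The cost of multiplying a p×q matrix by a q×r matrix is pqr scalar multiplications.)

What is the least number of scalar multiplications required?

Order (A₁(A₂A₃)): (A₂A₃): 23×26 by 26×7 → 23×7, cost 23·26·7 = 4186; (A₁(A₂A₃)): 10×23 by 23×7 → 10×7, cost 10·23·7 = 1610; cumulative 5796. Total 5796.
Order ((A₁A₂)A₃): (A₁A₂): 10×23 by 23×26 → 10×26, cost 10·23·26 = 5980; ((A₁A₂)A₃): 10×26 by 26×7 → 10×7, cost 10·26·7 = 1820; cumulative 7800. Total 7800.
Minimum: 5796.

5796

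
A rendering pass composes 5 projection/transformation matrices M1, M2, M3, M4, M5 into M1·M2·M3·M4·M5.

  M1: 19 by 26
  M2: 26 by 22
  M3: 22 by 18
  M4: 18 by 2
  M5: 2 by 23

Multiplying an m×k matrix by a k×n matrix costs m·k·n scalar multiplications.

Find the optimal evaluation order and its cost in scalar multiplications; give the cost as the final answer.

3798

Adjacent pairs: M1M2 = 19·26·22 = 10868; M2M3 = 26·22·18 = 10296; M3M4 = 22·18·2 = 792; M4M5 = 18·2·23 = 828.
Length 3: M1..M3: k=1: 0+10296+19·26·18=19188; k=2: 10868+0+19·22·18=18392 → min 18392 | M2..M4: k=2: 0+792+26·22·2=1936; k=3: 10296+0+26·18·2=11232 → min 1936 | M3..M5: k=3: 0+828+22·18·23=9936; k=4: 792+0+22·2·23=1804 → min 1804.
Length 4: M1..M4: k=1: 0+1936+19·26·2=2924; k=2: 10868+792+19·22·2=12496; k=3: 18392+0+19·18·2=19076 → min 2924 | M2..M5: k=2: 0+1804+26·22·23=14960; k=3: 10296+828+26·18·23=21888; k=4: 1936+0+26·2·23=3132 → min 3132.
Length 5: M1..M5: k=1: 0+3132+19·26·23=14494; k=2: 10868+1804+19·22·23=22286; k=3: 18392+828+19·18·23=27086; k=4: 2924+0+19·2·23=3798 → min 3798.
Optimal parenthesization: ((M1·(M2·(M3·M4)))·M5) with cost 3798.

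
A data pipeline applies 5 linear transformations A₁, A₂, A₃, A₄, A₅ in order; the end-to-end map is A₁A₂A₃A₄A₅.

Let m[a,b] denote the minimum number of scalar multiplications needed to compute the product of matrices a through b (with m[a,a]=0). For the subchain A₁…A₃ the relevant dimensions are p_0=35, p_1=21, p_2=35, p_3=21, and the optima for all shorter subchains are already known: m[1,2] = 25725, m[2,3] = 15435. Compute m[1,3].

30870

m[1,3] = min over k∈[1,2] of m[1,k]+m[k+1,3]+p_{0}·p_k·p_{3}.
k=1: 0 + 15435 + 35·21·21 = 30870; k=2: 25725 + 0 + 35·35·21 = 51450.
Minimum: 30870 at k=1.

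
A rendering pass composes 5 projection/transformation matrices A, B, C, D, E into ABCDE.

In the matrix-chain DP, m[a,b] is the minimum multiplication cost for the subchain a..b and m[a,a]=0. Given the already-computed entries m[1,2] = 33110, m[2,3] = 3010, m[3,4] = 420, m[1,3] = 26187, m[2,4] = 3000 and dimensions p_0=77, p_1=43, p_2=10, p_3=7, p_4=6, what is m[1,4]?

22866

m[1,4] = min over k∈[1,3] of m[1,k]+m[k+1,4]+p_{0}·p_k·p_{4}.
k=1: 0 + 3000 + 77·43·6 = 22866; k=2: 33110 + 420 + 77·10·6 = 38150; k=3: 26187 + 0 + 77·7·6 = 29421.
Minimum: 22866 at k=1.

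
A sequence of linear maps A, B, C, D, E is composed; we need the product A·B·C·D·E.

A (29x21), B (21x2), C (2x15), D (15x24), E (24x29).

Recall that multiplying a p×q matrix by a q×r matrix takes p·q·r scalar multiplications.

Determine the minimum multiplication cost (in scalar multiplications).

Adjacent pairs: AB = 29·21·2 = 1218; BC = 21·2·15 = 630; CD = 2·15·24 = 720; DE = 15·24·29 = 10440.
Length 3: A..C: k=1: 0+630+29·21·15=9765; k=2: 1218+0+29·2·15=2088 → min 2088 | B..D: k=2: 0+720+21·2·24=1728; k=3: 630+0+21·15·24=8190 → min 1728 | C..E: k=3: 0+10440+2·15·29=11310; k=4: 720+0+2·24·29=2112 → min 2112.
Length 4: A..D: k=1: 0+1728+29·21·24=16344; k=2: 1218+720+29·2·24=3330; k=3: 2088+0+29·15·24=12528 → min 3330 | B..E: k=2: 0+2112+21·2·29=3330; k=3: 630+10440+21·15·29=20205; k=4: 1728+0+21·24·29=16344 → min 3330.
Length 5: A..E: k=1: 0+3330+29·21·29=20991; k=2: 1218+2112+29·2·29=5012; k=3: 2088+10440+29·15·29=25143; k=4: 3330+0+29·24·29=23514 → min 5012.
Optimal order: ((A·B)·((C·D)·E)) with cost 5012.

5012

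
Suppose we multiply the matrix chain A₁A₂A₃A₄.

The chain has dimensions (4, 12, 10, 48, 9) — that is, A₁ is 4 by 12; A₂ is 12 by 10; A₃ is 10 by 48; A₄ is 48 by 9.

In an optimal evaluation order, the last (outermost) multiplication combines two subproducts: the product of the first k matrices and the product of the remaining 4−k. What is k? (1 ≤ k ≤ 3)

3

Adjacent pairs: A₁A₂ = 4·12·10 = 480; A₂A₃ = 12·10·48 = 5760; A₃A₄ = 10·48·9 = 4320.
Length 3: A₁..A₃: k=1: 0+5760+4·12·48=8064; k=2: 480+0+4·10·48=2400 → min 2400 | A₂..A₄: k=2: 0+4320+12·10·9=5400; k=3: 5760+0+12·48·9=10944 → min 5400.
Top-level splits: k=1: (A₁..A₁)·(A₂..A₄) → 0+5400+4·12·9 = 5832; k=2: (A₁..A₂)·(A₃..A₄) → 480+4320+4·10·9 = 5160; k=3: (A₁..A₃)·(A₄..A₄) → 2400+0+4·48·9 = 4128.
Best split is after A₃, i.e. k = 3.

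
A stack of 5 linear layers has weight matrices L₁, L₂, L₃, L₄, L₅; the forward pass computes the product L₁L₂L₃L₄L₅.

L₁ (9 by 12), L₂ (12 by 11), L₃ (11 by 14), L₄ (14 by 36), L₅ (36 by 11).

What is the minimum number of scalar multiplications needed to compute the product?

9504

Adjacent pairs: L₁L₂ = 9·12·11 = 1188; L₂L₃ = 12·11·14 = 1848; L₃L₄ = 11·14·36 = 5544; L₄L₅ = 14·36·11 = 5544.
Length 3: L₁..L₃: k=1: 0+1848+9·12·14=3360; k=2: 1188+0+9·11·14=2574 → min 2574 | L₂..L₄: k=2: 0+5544+12·11·36=10296; k=3: 1848+0+12·14·36=7896 → min 7896 | L₃..L₅: k=3: 0+5544+11·14·11=7238; k=4: 5544+0+11·36·11=9900 → min 7238.
Length 4: L₁..L₄: k=1: 0+7896+9·12·36=11784; k=2: 1188+5544+9·11·36=10296; k=3: 2574+0+9·14·36=7110 → min 7110 | L₂..L₅: k=2: 0+7238+12·11·11=8690; k=3: 1848+5544+12·14·11=9240; k=4: 7896+0+12·36·11=12648 → min 8690.
Length 5: L₁..L₅: k=1: 0+8690+9·12·11=9878; k=2: 1188+7238+9·11·11=9515; k=3: 2574+5544+9·14·11=9504; k=4: 7110+0+9·36·11=10674 → min 9504.
Optimal order: (((L₁L₂)L₃)(L₄L₅)) with cost 9504.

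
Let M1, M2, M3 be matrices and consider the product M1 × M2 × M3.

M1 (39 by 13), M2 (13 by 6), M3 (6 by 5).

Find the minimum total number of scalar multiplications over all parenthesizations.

2925

Order (M1 × (M2 × M3)): (M2 × M3): 13×6 by 6×5 → 13×5, cost 13·6·5 = 390; (M1 × (M2 × M3)): 39×13 by 13×5 → 39×5, cost 39·13·5 = 2535; cumulative 2925. Total 2925.
Order ((M1 × M2) × M3): (M1 × M2): 39×13 by 13×6 → 39×6, cost 39·13·6 = 3042; ((M1 × M2) × M3): 39×6 by 6×5 → 39×5, cost 39·6·5 = 1170; cumulative 4212. Total 4212.
Minimum: 2925.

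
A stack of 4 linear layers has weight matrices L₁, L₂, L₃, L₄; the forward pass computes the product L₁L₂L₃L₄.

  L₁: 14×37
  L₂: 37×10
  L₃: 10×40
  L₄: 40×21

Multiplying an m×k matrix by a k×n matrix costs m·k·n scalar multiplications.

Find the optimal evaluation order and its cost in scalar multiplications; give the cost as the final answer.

Adjacent pairs: L₁L₂ = 14·37·10 = 5180; L₂L₃ = 37·10·40 = 14800; L₃L₄ = 10·40·21 = 8400.
Length 3: L₁..L₃: k=1: 0+14800+14·37·40=35520; k=2: 5180+0+14·10·40=10780 → min 10780 | L₂..L₄: k=2: 0+8400+37·10·21=16170; k=3: 14800+0+37·40·21=45880 → min 16170.
Length 4: L₁..L₄: k=1: 0+16170+14·37·21=27048; k=2: 5180+8400+14·10·21=16520; k=3: 10780+0+14·40·21=22540 → min 16520.
Optimal parenthesization: ((L₁L₂)(L₃L₄)) with cost 16520.

16520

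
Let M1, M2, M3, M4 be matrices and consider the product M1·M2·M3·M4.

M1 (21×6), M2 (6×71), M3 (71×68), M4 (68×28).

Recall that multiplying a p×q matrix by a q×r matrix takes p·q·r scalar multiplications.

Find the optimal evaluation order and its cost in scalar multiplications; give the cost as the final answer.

Adjacent pairs: M1M2 = 21·6·71 = 8946; M2M3 = 6·71·68 = 28968; M3M4 = 71·68·28 = 135184.
Length 3: M1..M3: k=1: 0+28968+21·6·68=37536; k=2: 8946+0+21·71·68=110334 → min 37536 | M2..M4: k=2: 0+135184+6·71·28=147112; k=3: 28968+0+6·68·28=40392 → min 40392.
Length 4: M1..M4: k=1: 0+40392+21·6·28=43920; k=2: 8946+135184+21·71·28=185878; k=3: 37536+0+21·68·28=77520 → min 43920.
Optimal parenthesization: (M1·((M2·M3)·M4)) with cost 43920.

43920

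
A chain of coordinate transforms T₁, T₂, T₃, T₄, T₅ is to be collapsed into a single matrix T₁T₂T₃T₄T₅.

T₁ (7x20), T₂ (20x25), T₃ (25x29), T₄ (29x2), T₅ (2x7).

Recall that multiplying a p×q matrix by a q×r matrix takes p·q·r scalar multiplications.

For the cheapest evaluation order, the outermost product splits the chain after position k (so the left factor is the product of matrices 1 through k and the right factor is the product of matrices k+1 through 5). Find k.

Adjacent pairs: T₁T₂ = 7·20·25 = 3500; T₂T₃ = 20·25·29 = 14500; T₃T₄ = 25·29·2 = 1450; T₄T₅ = 29·2·7 = 406.
Length 3: T₁..T₃: k=1: 0+14500+7·20·29=18560; k=2: 3500+0+7·25·29=8575 → min 8575 | T₂..T₄: k=2: 0+1450+20·25·2=2450; k=3: 14500+0+20·29·2=15660 → min 2450 | T₃..T₅: k=3: 0+406+25·29·7=5481; k=4: 1450+0+25·2·7=1800 → min 1800.
Length 4: T₁..T₄: k=1: 0+2450+7·20·2=2730; k=2: 3500+1450+7·25·2=5300; k=3: 8575+0+7·29·2=8981 → min 2730 | T₂..T₅: k=2: 0+1800+20·25·7=5300; k=3: 14500+406+20·29·7=18966; k=4: 2450+0+20·2·7=2730 → min 2730.
Top-level splits: k=1: (T₁..T₁)·(T₂..T₅) → 0+2730+7·20·7 = 3710; k=2: (T₁..T₂)·(T₃..T₅) → 3500+1800+7·25·7 = 6525; k=3: (T₁..T₃)·(T₄..T₅) → 8575+406+7·29·7 = 10402; k=4: (T₁..T₄)·(T₅..T₅) → 2730+0+7·2·7 = 2828.
Best split is after T₄, i.e. k = 4.

4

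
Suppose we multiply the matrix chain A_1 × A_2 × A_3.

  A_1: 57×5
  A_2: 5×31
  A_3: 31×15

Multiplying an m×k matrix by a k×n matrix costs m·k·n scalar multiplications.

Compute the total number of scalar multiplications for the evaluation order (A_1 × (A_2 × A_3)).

6600

(A_2 × A_3): 5×31 by 31×15 → 5×15, cost 5·31·15 = 2325
(A_1 × (A_2 × A_3)): 57×5 by 5×15 → 57×15, cost 57·5·15 = 4275; cumulative 6600
Total: 6600 scalar multiplications.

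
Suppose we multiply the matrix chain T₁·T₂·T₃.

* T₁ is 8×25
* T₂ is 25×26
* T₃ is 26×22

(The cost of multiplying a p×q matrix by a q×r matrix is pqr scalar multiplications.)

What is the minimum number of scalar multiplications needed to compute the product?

9776

Order (T₁·(T₂·T₃)): (T₂·T₃): 25×26 by 26×22 → 25×22, cost 25·26·22 = 14300; (T₁·(T₂·T₃)): 8×25 by 25×22 → 8×22, cost 8·25·22 = 4400; cumulative 18700. Total 18700.
Order ((T₁·T₂)·T₃): (T₁·T₂): 8×25 by 25×26 → 8×26, cost 8·25·26 = 5200; ((T₁·T₂)·T₃): 8×26 by 26×22 → 8×22, cost 8·26·22 = 4576; cumulative 9776. Total 9776.
Minimum: 9776.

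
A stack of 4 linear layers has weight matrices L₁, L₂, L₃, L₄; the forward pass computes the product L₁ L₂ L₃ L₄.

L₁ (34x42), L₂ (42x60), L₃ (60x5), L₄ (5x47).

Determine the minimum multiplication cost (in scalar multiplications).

27730

Adjacent pairs: L₁L₂ = 34·42·60 = 85680; L₂L₃ = 42·60·5 = 12600; L₃L₄ = 60·5·47 = 14100.
Length 3: L₁..L₃: k=1: 0+12600+34·42·5=19740; k=2: 85680+0+34·60·5=95880 → min 19740 | L₂..L₄: k=2: 0+14100+42·60·47=132540; k=3: 12600+0+42·5·47=22470 → min 22470.
Length 4: L₁..L₄: k=1: 0+22470+34·42·47=89586; k=2: 85680+14100+34·60·47=195660; k=3: 19740+0+34·5·47=27730 → min 27730.
Optimal order: ((L₁ (L₂ L₃)) L₄) with cost 27730.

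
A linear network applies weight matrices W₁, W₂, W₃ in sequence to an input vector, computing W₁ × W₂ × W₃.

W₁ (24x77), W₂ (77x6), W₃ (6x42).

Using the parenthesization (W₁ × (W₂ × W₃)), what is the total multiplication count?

97020

(W₂ × W₃): 77×6 by 6×42 → 77×42, cost 77·6·42 = 19404
(W₁ × (W₂ × W₃)): 24×77 by 77×42 → 24×42, cost 24·77·42 = 77616; cumulative 97020
Total: 97020 scalar multiplications.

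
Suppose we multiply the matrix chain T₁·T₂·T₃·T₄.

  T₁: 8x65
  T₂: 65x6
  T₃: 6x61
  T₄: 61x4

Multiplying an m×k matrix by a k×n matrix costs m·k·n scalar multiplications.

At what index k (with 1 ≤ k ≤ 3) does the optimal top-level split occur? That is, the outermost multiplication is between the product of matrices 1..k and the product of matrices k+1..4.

2

Adjacent pairs: T₁T₂ = 8·65·6 = 3120; T₂T₃ = 65·6·61 = 23790; T₃T₄ = 6·61·4 = 1464.
Length 3: T₁..T₃: k=1: 0+23790+8·65·61=55510; k=2: 3120+0+8·6·61=6048 → min 6048 | T₂..T₄: k=2: 0+1464+65·6·4=3024; k=3: 23790+0+65·61·4=39650 → min 3024.
Top-level splits: k=1: (T₁..T₁)·(T₂..T₄) → 0+3024+8·65·4 = 5104; k=2: (T₁..T₂)·(T₃..T₄) → 3120+1464+8·6·4 = 4776; k=3: (T₁..T₃)·(T₄..T₄) → 6048+0+8·61·4 = 8000.
Best split is after T₂, i.e. k = 2.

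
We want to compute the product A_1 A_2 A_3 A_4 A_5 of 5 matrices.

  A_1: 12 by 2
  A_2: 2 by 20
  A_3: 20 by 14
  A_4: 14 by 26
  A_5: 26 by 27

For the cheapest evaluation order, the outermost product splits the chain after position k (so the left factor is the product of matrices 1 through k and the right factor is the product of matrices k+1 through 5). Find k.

1

Adjacent pairs: A_1A_2 = 12·2·20 = 480; A_2A_3 = 2·20·14 = 560; A_3A_4 = 20·14·26 = 7280; A_4A_5 = 14·26·27 = 9828.
Length 3: A_1..A_3: k=1: 0+560+12·2·14=896; k=2: 480+0+12·20·14=3840 → min 896 | A_2..A_4: k=2: 0+7280+2·20·26=8320; k=3: 560+0+2·14·26=1288 → min 1288 | A_3..A_5: k=3: 0+9828+20·14·27=17388; k=4: 7280+0+20·26·27=21320 → min 17388.
Length 4: A_1..A_4: k=1: 0+1288+12·2·26=1912; k=2: 480+7280+12·20·26=14000; k=3: 896+0+12·14·26=5264 → min 1912 | A_2..A_5: k=2: 0+17388+2·20·27=18468; k=3: 560+9828+2·14·27=11144; k=4: 1288+0+2·26·27=2692 → min 2692.
Top-level splits: k=1: (A_1..A_1)·(A_2..A_5) → 0+2692+12·2·27 = 3340; k=2: (A_1..A_2)·(A_3..A_5) → 480+17388+12·20·27 = 24348; k=3: (A_1..A_3)·(A_4..A_5) → 896+9828+12·14·27 = 15260; k=4: (A_1..A_4)·(A_5..A_5) → 1912+0+12·26·27 = 10336.
Best split is after A_1, i.e. k = 1.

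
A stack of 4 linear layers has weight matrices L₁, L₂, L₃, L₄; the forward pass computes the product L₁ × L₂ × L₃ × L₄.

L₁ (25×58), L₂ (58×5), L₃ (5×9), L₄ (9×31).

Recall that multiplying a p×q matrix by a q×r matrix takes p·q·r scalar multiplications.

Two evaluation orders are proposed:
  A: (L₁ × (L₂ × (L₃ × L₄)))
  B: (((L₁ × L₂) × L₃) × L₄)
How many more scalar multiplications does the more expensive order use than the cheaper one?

39985

Order A = (L₁ × (L₂ × (L₃ × L₄))): (L₃ × L₄): 5×9 by 9×31 → 5×31, cost 5·9·31 = 1395; (L₂ × (L₃ × L₄)): 58×5 by 5×31 → 58×31, cost 58·5·31 = 8990; cumulative 10385; (L₁ × (L₂ × (L₃ × L₄))): 25×58 by 58×31 → 25×31, cost 25·58·31 = 44950; cumulative 55335. Total 55335.
Order B = (((L₁ × L₂) × L₃) × L₄): (L₁ × L₂): 25×58 by 58×5 → 25×5, cost 25·58·5 = 7250; ((L₁ × L₂) × L₃): 25×5 by 5×9 → 25×9, cost 25·5·9 = 1125; cumulative 8375; (((L₁ × L₂) × L₃) × L₄): 25×9 by 9×31 → 25×31, cost 25·9·31 = 6975; cumulative 15350. Total 15350.
Difference: |55335 − 15350| = 39985.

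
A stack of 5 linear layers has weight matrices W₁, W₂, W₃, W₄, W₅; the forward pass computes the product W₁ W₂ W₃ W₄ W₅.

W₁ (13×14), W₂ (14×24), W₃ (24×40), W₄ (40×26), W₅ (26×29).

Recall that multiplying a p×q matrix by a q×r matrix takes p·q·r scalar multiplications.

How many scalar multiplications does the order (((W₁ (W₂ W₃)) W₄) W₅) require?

(W₂ W₃): 14×24 by 24×40 → 14×40, cost 14·24·40 = 13440
(W₁ (W₂ W₃)): 13×14 by 14×40 → 13×40, cost 13·14·40 = 7280; cumulative 20720
((W₁ (W₂ W₃)) W₄): 13×40 by 40×26 → 13×26, cost 13·40·26 = 13520; cumulative 34240
(((W₁ (W₂ W₃)) W₄) W₅): 13×26 by 26×29 → 13×29, cost 13·26·29 = 9802; cumulative 44042
Total: 44042 scalar multiplications.

44042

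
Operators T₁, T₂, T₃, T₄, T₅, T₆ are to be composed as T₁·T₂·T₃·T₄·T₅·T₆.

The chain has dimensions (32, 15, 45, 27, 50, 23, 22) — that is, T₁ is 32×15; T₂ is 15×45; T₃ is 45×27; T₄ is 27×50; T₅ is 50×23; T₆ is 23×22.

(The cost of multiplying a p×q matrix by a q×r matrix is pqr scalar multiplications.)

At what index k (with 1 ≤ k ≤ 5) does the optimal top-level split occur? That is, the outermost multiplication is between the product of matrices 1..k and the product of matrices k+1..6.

Adjacent pairs: T₁T₂ = 32·15·45 = 21600; T₂T₃ = 15·45·27 = 18225; T₃T₄ = 45·27·50 = 60750; T₄T₅ = 27·50·23 = 31050; T₅T₆ = 50·23·22 = 25300.
Length 3: T₁..T₃: k=1: 0+18225+32·15·27=31185; k=2: 21600+0+32·45·27=60480 → min 31185 | T₂..T₄: k=2: 0+60750+15·45·50=94500; k=3: 18225+0+15·27·50=38475 → min 38475 | T₃..T₅: k=3: 0+31050+45·27·23=58995; k=4: 60750+0+45·50·23=112500 → min 58995 | T₄..T₆: k=4: 0+25300+27·50·22=55000; k=5: 31050+0+27·23·22=44712 → min 44712.
Length 4: T₁..T₄: k=1: 0+38475+32·15·50=62475; k=2: 21600+60750+32·45·50=154350; k=3: 31185+0+32·27·50=74385 → min 62475 | T₂..T₅: k=2: 0+58995+15·45·23=74520; k=3: 18225+31050+15·27·23=58590; k=4: 38475+0+15·50·23=55725 → min 55725 | T₃..T₆: k=3: 0+44712+45·27·22=71442; k=4: 60750+25300+45·50·22=135550; k=5: 58995+0+45·23·22=81765 → min 71442.
Length 5: T₁..T₅: k=1: 0+55725+32·15·23=66765; k=2: 21600+58995+32·45·23=113715; k=3: 31185+31050+32·27·23=82107; k=4: 62475+0+32·50·23=99275 → min 66765 | T₂..T₆: k=2: 0+71442+15·45·22=86292; k=3: 18225+44712+15·27·22=71847; k=4: 38475+25300+15·50·22=80275; k=5: 55725+0+15·23·22=63315 → min 63315.
Top-level splits: k=1: (T₁..T₁)·(T₂..T₆) → 0+63315+32·15·22 = 73875; k=2: (T₁..T₂)·(T₃..T₆) → 21600+71442+32·45·22 = 124722; k=3: (T₁..T₃)·(T₄..T₆) → 31185+44712+32·27·22 = 94905; k=4: (T₁..T₄)·(T₅..T₆) → 62475+25300+32·50·22 = 122975; k=5: (T₁..T₅)·(T₆..T₆) → 66765+0+32·23·22 = 82957.
Best split is after T₁, i.e. k = 1.

1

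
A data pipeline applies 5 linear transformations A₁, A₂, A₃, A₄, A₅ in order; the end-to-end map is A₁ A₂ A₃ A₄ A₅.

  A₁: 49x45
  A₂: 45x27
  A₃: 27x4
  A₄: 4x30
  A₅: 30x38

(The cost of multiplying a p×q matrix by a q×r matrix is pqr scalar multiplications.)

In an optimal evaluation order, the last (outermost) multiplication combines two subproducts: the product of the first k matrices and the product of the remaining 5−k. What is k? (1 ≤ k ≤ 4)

Adjacent pairs: A₁A₂ = 49·45·27 = 59535; A₂A₃ = 45·27·4 = 4860; A₃A₄ = 27·4·30 = 3240; A₄A₅ = 4·30·38 = 4560.
Length 3: A₁..A₃: k=1: 0+4860+49·45·4=13680; k=2: 59535+0+49·27·4=64827 → min 13680 | A₂..A₄: k=2: 0+3240+45·27·30=39690; k=3: 4860+0+45·4·30=10260 → min 10260 | A₃..A₅: k=3: 0+4560+27·4·38=8664; k=4: 3240+0+27·30·38=34020 → min 8664.
Length 4: A₁..A₄: k=1: 0+10260+49·45·30=76410; k=2: 59535+3240+49·27·30=102465; k=3: 13680+0+49·4·30=19560 → min 19560 | A₂..A₅: k=2: 0+8664+45·27·38=54834; k=3: 4860+4560+45·4·38=16260; k=4: 10260+0+45·30·38=61560 → min 16260.
Top-level splits: k=1: (A₁..A₁)·(A₂..A₅) → 0+16260+49·45·38 = 100050; k=2: (A₁..A₂)·(A₃..A₅) → 59535+8664+49·27·38 = 118473; k=3: (A₁..A₃)·(A₄..A₅) → 13680+4560+49·4·38 = 25688; k=4: (A₁..A₄)·(A₅..A₅) → 19560+0+49·30·38 = 75420.
Best split is after A₃, i.e. k = 3.

3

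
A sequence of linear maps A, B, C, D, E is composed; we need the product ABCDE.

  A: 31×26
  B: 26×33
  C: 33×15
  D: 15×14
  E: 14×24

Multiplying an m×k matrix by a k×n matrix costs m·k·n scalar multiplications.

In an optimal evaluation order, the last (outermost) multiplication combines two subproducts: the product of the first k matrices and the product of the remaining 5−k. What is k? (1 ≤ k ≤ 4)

4

Adjacent pairs: AB = 31·26·33 = 26598; BC = 26·33·15 = 12870; CD = 33·15·14 = 6930; DE = 15·14·24 = 5040.
Length 3: A..C: k=1: 0+12870+31·26·15=24960; k=2: 26598+0+31·33·15=41943 → min 24960 | B..D: k=2: 0+6930+26·33·14=18942; k=3: 12870+0+26·15·14=18330 → min 18330 | C..E: k=3: 0+5040+33·15·24=16920; k=4: 6930+0+33·14·24=18018 → min 16920.
Length 4: A..D: k=1: 0+18330+31·26·14=29614; k=2: 26598+6930+31·33·14=47850; k=3: 24960+0+31·15·14=31470 → min 29614 | B..E: k=2: 0+16920+26·33·24=37512; k=3: 12870+5040+26·15·24=27270; k=4: 18330+0+26·14·24=27066 → min 27066.
Top-level splits: k=1: (A..A)·(B..E) → 0+27066+31·26·24 = 46410; k=2: (A..B)·(C..E) → 26598+16920+31·33·24 = 68070; k=3: (A..C)·(D..E) → 24960+5040+31·15·24 = 41160; k=4: (A..D)·(E..E) → 29614+0+31·14·24 = 40030.
Best split is after D, i.e. k = 4.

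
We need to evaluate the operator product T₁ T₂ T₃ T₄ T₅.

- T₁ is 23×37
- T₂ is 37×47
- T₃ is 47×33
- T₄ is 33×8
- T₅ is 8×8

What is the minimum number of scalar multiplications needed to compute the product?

Adjacent pairs: T₁T₂ = 23·37·47 = 39997; T₂T₃ = 37·47·33 = 57387; T₃T₄ = 47·33·8 = 12408; T₄T₅ = 33·8·8 = 2112.
Length 3: T₁..T₃: k=1: 0+57387+23·37·33=85470; k=2: 39997+0+23·47·33=75670 → min 75670 | T₂..T₄: k=2: 0+12408+37·47·8=26320; k=3: 57387+0+37·33·8=67155 → min 26320 | T₃..T₅: k=3: 0+2112+47·33·8=14520; k=4: 12408+0+47·8·8=15416 → min 14520.
Length 4: T₁..T₄: k=1: 0+26320+23·37·8=33128; k=2: 39997+12408+23·47·8=61053; k=3: 75670+0+23·33·8=81742 → min 33128 | T₂..T₅: k=2: 0+14520+37·47·8=28432; k=3: 57387+2112+37·33·8=69267; k=4: 26320+0+37·8·8=28688 → min 28432.
Length 5: T₁..T₅: k=1: 0+28432+23·37·8=35240; k=2: 39997+14520+23·47·8=63165; k=3: 75670+2112+23·33·8=83854; k=4: 33128+0+23·8·8=34600 → min 34600.
Optimal order: ((T₁ (T₂ (T₃ T₄))) T₅) with cost 34600.

34600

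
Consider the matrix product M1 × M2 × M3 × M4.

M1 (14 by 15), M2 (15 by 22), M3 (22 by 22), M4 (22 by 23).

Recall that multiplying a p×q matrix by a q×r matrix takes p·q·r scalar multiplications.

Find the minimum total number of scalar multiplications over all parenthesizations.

Adjacent pairs: M1M2 = 14·15·22 = 4620; M2M3 = 15·22·22 = 7260; M3M4 = 22·22·23 = 11132.
Length 3: M1..M3: k=1: 0+7260+14·15·22=11880; k=2: 4620+0+14·22·22=11396 → min 11396 | M2..M4: k=2: 0+11132+15·22·23=18722; k=3: 7260+0+15·22·23=14850 → min 14850.
Length 4: M1..M4: k=1: 0+14850+14·15·23=19680; k=2: 4620+11132+14·22·23=22836; k=3: 11396+0+14·22·23=18480 → min 18480.
Optimal order: (((M1 × M2) × M3) × M4) with cost 18480.

18480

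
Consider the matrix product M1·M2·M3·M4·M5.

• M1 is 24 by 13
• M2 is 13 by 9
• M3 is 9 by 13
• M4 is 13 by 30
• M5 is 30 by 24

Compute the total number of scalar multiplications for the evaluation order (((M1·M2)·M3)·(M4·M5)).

(M1·M2): 24×13 by 13×9 → 24×9, cost 24·13·9 = 2808
((M1·M2)·M3): 24×9 by 9×13 → 24×13, cost 24·9·13 = 2808; cumulative 5616
(M4·M5): 13×30 by 30×24 → 13×24, cost 13·30·24 = 9360
(((M1·M2)·M3)·(M4·M5)): 24×13 by 13×24 → 24×24, cost 24·13·24 = 7488; cumulative 22464
Total: 22464 scalar multiplications.

22464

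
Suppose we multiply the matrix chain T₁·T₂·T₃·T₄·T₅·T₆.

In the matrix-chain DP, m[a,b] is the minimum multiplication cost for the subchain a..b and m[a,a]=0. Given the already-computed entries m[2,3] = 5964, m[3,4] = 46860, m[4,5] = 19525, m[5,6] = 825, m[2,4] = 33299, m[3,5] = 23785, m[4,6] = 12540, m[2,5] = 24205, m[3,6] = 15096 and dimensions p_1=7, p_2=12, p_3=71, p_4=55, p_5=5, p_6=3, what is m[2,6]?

m[2,6] = min over k∈[2,5] of m[2,k]+m[k+1,6]+p_{1}·p_k·p_{6}.
k=2: 0 + 15096 + 7·12·3 = 15348; k=3: 5964 + 12540 + 7·71·3 = 19995; k=4: 33299 + 825 + 7·55·3 = 35279; k=5: 24205 + 0 + 7·5·3 = 24310.
Minimum: 15348 at k=2.

15348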